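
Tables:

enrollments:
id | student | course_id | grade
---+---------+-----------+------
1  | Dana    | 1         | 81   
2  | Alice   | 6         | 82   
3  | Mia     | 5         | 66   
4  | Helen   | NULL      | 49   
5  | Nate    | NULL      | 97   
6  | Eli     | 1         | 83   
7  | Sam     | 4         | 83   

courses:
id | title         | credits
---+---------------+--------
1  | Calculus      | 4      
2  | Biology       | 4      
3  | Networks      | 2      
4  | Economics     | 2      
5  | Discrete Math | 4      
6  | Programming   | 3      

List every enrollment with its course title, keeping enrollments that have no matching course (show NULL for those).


LEFT JOIN keeps every row from enrollments (the left table); where course_id has no match in courses, the course columns become NULL. Walk through each enrollment:
  - enrollment 1 (Dana): course_id=1 -> matches Calculus
  - enrollment 2 (Alice): course_id=6 -> matches Programming
  - enrollment 3 (Mia): course_id=5 -> matches Discrete Math
  - enrollment 4 (Helen): course_id=NULL, no match -> kept with NULL
  - enrollment 5 (Nate): course_id=NULL, no match -> kept with NULL
  - enrollment 6 (Eli): course_id=1 -> matches Calculus
  - enrollment 7 (Sam): course_id=4 -> matches Economics
All 7 rows appear; 2 have NULL course.

SQL:
SELECT a.student, b.title AS course
FROM enrollments a
LEFT JOIN courses b ON a.course_id = b.id

Result:
student | course       
--------+--------------
Dana    | Calculus     
Alice   | Programming  
Mia     | Discrete Math
Helen   | NULL         
Nate    | NULL         
Eli     | Calculus     
Sam     | Economics    


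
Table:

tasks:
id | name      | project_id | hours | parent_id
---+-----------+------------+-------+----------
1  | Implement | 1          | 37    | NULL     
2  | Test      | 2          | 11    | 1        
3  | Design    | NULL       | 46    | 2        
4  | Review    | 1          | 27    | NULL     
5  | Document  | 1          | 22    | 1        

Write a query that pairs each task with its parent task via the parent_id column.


This is a self-join: tasks is joined to a second copy of itself, matching each row's parent_id to another row's id. Use LEFT JOIN so rows with parent_id=NULL are kept.
  - task 1 (Implement): parent_id=NULL -> NULL
  - task 2 (Test): parent_id=1 -> Implement
  - task 3 (Design): parent_id=2 -> Test
  - task 4 (Review): parent_id=NULL -> NULL
  - task 5 (Document): parent_id=1 -> Implement

SQL:
SELECT a.name AS item, b.name AS parent
FROM tasks a
LEFT JOIN tasks b ON a.parent_id = b.id

Result:
item      | parent   
----------+----------
Implement | NULL     
Test      | Implement
Design    | Test     
Review    | NULL     
Document  | Implement


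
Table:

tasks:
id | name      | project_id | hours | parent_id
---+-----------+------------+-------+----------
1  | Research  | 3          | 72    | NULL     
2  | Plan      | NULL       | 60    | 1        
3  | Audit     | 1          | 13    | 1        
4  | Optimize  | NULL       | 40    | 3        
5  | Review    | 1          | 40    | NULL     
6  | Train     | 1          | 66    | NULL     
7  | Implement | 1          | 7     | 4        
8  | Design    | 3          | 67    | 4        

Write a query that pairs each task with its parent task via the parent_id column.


This is a self-join: tasks is joined to a second copy of itself, matching each row's parent_id to another row's id. Use LEFT JOIN so rows with parent_id=NULL are kept.
  - task 1 (Research): parent_id=NULL -> NULL
  - task 2 (Plan): parent_id=1 -> Research
  - task 3 (Audit): parent_id=1 -> Research
  - task 4 (Optimize): parent_id=3 -> Audit
  - task 5 (Review): parent_id=NULL -> NULL
  - task 6 (Train): parent_id=NULL -> NULL
  - task 7 (Implement): parent_id=4 -> Optimize
  - task 8 (Design): parent_id=4 -> Optimize

SQL:
SELECT a.name AS item, b.name AS parent
FROM tasks a
LEFT JOIN tasks b ON a.parent_id = b.id

Result:
item      | parent  
----------+---------
Research  | NULL    
Plan      | Research
Audit     | Research
Optimize  | Audit   
Review    | NULL    
Train     | NULL    
Implement | Optimize
Design    | Optimize


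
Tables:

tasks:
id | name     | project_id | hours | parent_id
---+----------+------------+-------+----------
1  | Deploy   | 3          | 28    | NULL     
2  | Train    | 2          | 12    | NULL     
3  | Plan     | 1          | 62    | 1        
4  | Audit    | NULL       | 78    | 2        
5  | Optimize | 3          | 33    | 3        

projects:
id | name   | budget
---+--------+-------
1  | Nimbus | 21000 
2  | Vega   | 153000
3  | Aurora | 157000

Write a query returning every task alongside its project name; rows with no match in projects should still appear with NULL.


LEFT JOIN keeps every row from tasks (the left table); where project_id has no match in projects, the project columns become NULL. Walk through each task:
  - task 1 (Deploy): project_id=3 -> matches Aurora
  - task 2 (Train): project_id=2 -> matches Vega
  - task 3 (Plan): project_id=1 -> matches Nimbus
  - task 4 (Audit): project_id=NULL, no match -> kept with NULL
  - task 5 (Optimize): project_id=3 -> matches Aurora
All 5 rows appear; 1 has NULL project.

SQL:
SELECT a.name, b.name AS project
FROM tasks a
LEFT JOIN projects b ON a.project_id = b.id

Result:
name     | project
---------+--------
Deploy   | Aurora 
Train    | Vega   
Plan     | Nimbus 
Audit    | NULL   
Optimize | Aurora 


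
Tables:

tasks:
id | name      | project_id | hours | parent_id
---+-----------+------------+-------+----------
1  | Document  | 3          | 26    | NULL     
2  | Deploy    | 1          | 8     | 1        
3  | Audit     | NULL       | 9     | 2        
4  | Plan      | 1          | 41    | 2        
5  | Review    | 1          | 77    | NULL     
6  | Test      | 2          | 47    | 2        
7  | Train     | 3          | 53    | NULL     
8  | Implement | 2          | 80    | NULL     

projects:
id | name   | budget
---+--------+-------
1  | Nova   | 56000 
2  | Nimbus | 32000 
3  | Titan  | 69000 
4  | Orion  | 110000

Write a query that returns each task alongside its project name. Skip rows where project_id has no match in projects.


INNER JOIN keeps only tasks rows whose project_id matches an id in projects. Walk through each task:
  - task 1 (Document): project_id=3 -> matches Titan
  - task 2 (Deploy): project_id=1 -> matches Nova
  - task 3 (Audit): project_id=NULL, no match -> dropped
  - task 4 (Plan): project_id=1 -> matches Nova
  - task 5 (Review): project_id=1 -> matches Nova
  - task 6 (Test): project_id=2 -> matches Nimbus
  - task 7 (Train): project_id=3 -> matches Titan
  - task 8 (Implement): project_id=2 -> matches Nimbus
So 1 of 8 rows is dropped.

SQL:
SELECT a.name, b.name AS project
FROM tasks a
INNER JOIN projects b ON a.project_id = b.id

Result:
name      | project
----------+--------
Document  | Titan  
Deploy    | Nova   
Plan      | Nova   
Review    | Nova   
Test      | Nimbus 
Train     | Titan  
Implement | Nimbus 


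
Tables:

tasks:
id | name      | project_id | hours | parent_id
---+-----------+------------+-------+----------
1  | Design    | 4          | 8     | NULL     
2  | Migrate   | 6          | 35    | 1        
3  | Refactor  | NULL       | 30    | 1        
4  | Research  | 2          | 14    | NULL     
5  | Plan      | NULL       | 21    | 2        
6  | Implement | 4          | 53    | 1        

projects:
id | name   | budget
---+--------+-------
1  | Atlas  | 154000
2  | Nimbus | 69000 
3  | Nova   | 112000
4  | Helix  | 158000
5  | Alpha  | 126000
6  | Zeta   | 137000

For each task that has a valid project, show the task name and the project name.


INNER JOIN keeps only tasks rows whose project_id matches an id in projects. Walk through each task:
  - task 1 (Design): project_id=4 -> matches Helix
  - task 2 (Migrate): project_id=6 -> matches Zeta
  - task 3 (Refactor): project_id=NULL, no match -> dropped
  - task 4 (Research): project_id=2 -> matches Nimbus
  - task 5 (Plan): project_id=NULL, no match -> dropped
  - task 6 (Implement): project_id=4 -> matches Helix
So 2 of 6 rows are dropped.

SQL:
SELECT a.name, b.name AS project
FROM tasks a
INNER JOIN projects b ON a.project_id = b.id

Result:
name      | project
----------+--------
Design    | Helix  
Migrate   | Zeta   
Research  | Nimbus 
Implement | Helix  


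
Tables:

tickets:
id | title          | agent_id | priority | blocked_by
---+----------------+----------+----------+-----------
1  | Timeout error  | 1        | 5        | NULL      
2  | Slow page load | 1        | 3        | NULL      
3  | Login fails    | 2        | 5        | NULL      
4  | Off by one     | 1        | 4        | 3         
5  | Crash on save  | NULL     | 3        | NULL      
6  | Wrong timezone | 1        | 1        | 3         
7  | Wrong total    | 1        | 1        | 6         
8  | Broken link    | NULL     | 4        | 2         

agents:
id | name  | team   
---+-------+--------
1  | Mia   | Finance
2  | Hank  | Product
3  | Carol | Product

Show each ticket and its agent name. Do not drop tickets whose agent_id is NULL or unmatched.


LEFT JOIN keeps every row from tickets (the left table); where agent_id has no match in agents, the agent columns become NULL. Walk through each ticket:
  - ticket 1 (Timeout error): agent_id=1 -> matches Mia
  - ticket 2 (Slow page load): agent_id=1 -> matches Mia
  - ticket 3 (Login fails): agent_id=2 -> matches Hank
  - ticket 4 (Off by one): agent_id=1 -> matches Mia
  - ticket 5 (Crash on save): agent_id=NULL, no match -> kept with NULL
  - ticket 6 (Wrong timezone): agent_id=1 -> matches Mia
  - ticket 7 (Wrong total): agent_id=1 -> matches Mia
  - ticket 8 (Broken link): agent_id=NULL, no match -> kept with NULL
All 8 rows appear; 2 have NULL agent.

SQL:
SELECT a.title, b.name AS agent
FROM tickets a
LEFT JOIN agents b ON a.agent_id = b.id

Result:
title          | agent
---------------+------
Timeout error  | Mia  
Slow page load | Mia  
Login fails    | Hank 
Off by one     | Mia  
Crash on save  | NULL 
Wrong timezone | Mia  
Wrong total    | Mia  
Broken link    | NULL 


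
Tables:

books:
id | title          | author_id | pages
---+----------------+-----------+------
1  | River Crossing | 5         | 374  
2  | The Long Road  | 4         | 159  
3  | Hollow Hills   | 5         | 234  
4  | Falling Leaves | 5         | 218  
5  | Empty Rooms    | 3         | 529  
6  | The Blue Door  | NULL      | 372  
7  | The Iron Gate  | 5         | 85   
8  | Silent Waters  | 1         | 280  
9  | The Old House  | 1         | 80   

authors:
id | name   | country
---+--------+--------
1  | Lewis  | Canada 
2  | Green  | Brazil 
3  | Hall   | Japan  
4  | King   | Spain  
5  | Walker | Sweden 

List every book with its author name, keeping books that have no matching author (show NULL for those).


LEFT JOIN keeps every row from books (the left table); where author_id has no match in authors, the author columns become NULL. Walk through each book:
  - book 1 (River Crossing): author_id=5 -> matches Walker
  - book 2 (The Long Road): author_id=4 -> matches King
  - book 3 (Hollow Hills): author_id=5 -> matches Walker
  - book 4 (Falling Leaves): author_id=5 -> matches Walker
  - book 5 (Empty Rooms): author_id=3 -> matches Hall
  - book 6 (The Blue Door): author_id=NULL, no match -> kept with NULL
  - book 7 (The Iron Gate): author_id=5 -> matches Walker
  - book 8 (Silent Waters): author_id=1 -> matches Lewis
  - book 9 (The Old House): author_id=1 -> matches Lewis
All 9 rows appear; 1 has NULL author.

SQL:
SELECT a.title, b.name AS author
FROM books a
LEFT JOIN authors b ON a.author_id = b.id

Result:
title          | author
---------------+-------
River Crossing | Walker
The Long Road  | King  
Hollow Hills   | Walker
Falling Leaves | Walker
Empty Rooms    | Hall  
The Blue Door  | NULL  
The Iron Gate  | Walker
Silent Waters  | Lewis 
The Old House  | Lewis 


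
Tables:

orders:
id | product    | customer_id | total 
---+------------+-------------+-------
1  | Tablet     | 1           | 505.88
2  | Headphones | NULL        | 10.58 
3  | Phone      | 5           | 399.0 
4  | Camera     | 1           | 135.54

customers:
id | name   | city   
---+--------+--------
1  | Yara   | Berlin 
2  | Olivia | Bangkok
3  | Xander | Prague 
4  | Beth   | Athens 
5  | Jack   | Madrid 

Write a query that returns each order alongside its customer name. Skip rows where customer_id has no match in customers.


INNER JOIN keeps only orders rows whose customer_id matches an id in customers. Walk through each order:
  - order 1 (Tablet): customer_id=1 -> matches Yara
  - order 2 (Headphones): customer_id=NULL, no match -> dropped
  - order 3 (Phone): customer_id=5 -> matches Jack
  - order 4 (Camera): customer_id=1 -> matches Yara
So 1 of 4 rows is dropped.

SQL:
SELECT a.product, b.name AS customer
FROM orders a
INNER JOIN customers b ON a.customer_id = b.id

Result:
product | customer
--------+---------
Tablet  | Yara    
Phone   | Jack    
Camera  | Yara    


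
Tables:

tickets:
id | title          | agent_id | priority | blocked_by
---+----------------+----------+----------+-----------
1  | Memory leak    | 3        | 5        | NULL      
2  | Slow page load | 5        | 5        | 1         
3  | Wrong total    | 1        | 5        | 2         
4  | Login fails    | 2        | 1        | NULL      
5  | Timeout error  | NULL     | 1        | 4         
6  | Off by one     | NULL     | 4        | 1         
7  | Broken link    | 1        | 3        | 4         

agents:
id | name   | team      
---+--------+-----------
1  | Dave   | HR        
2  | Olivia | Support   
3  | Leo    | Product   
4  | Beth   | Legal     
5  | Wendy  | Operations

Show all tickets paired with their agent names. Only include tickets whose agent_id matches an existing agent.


INNER JOIN keeps only tickets rows whose agent_id matches an id in agents. Walk through each ticket:
  - ticket 1 (Memory leak): agent_id=3 -> matches Leo
  - ticket 2 (Slow page load): agent_id=5 -> matches Wendy
  - ticket 3 (Wrong total): agent_id=1 -> matches Dave
  - ticket 4 (Login fails): agent_id=2 -> matches Olivia
  - ticket 5 (Timeout error): agent_id=NULL, no match -> dropped
  - ticket 6 (Off by one): agent_id=NULL, no match -> dropped
  - ticket 7 (Broken link): agent_id=1 -> matches Dave
So 2 of 7 rows are dropped.

SQL:
SELECT a.title, b.name AS agent
FROM tickets a
INNER JOIN agents b ON a.agent_id = b.id

Result:
title          | agent 
---------------+-------
Memory leak    | Leo   
Slow page load | Wendy 
Wrong total    | Dave  
Login fails    | Olivia
Broken link    | Dave  


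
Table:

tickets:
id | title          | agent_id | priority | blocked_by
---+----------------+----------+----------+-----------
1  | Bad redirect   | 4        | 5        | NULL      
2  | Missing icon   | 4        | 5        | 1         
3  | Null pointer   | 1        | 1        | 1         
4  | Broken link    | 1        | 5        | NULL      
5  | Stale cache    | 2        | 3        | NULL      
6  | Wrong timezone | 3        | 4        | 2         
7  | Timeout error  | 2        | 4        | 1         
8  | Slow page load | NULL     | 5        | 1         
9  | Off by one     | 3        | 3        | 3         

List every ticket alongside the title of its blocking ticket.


This is a self-join: tickets is joined to a second copy of itself, matching each row's blocked_by to another row's id. Use LEFT JOIN so rows with blocked_by=NULL are kept.
  - ticket 1 (Bad redirect): blocked_by=NULL -> NULL
  - ticket 2 (Missing icon): blocked_by=1 -> Bad redirect
  - ticket 3 (Null pointer): blocked_by=1 -> Bad redirect
  - ticket 4 (Broken link): blocked_by=NULL -> NULL
  - ticket 5 (Stale cache): blocked_by=NULL -> NULL
  - ticket 6 (Wrong timezone): blocked_by=2 -> Missing icon
  - ticket 7 (Timeout error): blocked_by=1 -> Bad redirect
  - ticket 8 (Slow page load): blocked_by=1 -> Bad redirect
  - ticket 9 (Off by one): blocked_by=3 -> Null pointer

SQL:
SELECT a.title AS item, b.title AS blocked_by
FROM tickets a
LEFT JOIN tickets b ON a.blocked_by = b.id

Result:
item           | blocked_by  
---------------+-------------
Bad redirect   | NULL        
Missing icon   | Bad redirect
Null pointer   | Bad redirect
Broken link    | NULL        
Stale cache    | NULL        
Wrong timezone | Missing icon
Timeout error  | Bad redirect
Slow page load | Bad redirect
Off by one     | Null pointer


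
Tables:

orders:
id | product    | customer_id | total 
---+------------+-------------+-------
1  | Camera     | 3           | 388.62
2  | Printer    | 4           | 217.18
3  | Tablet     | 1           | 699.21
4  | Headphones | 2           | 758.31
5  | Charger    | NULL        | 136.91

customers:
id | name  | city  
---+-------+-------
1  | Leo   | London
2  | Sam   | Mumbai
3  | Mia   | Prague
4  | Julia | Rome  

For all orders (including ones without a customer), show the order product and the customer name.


LEFT JOIN keeps every row from orders (the left table); where customer_id has no match in customers, the customer columns become NULL. Walk through each order:
  - order 1 (Camera): customer_id=3 -> matches Mia
  - order 2 (Printer): customer_id=4 -> matches Julia
  - order 3 (Tablet): customer_id=1 -> matches Leo
  - order 4 (Headphones): customer_id=2 -> matches Sam
  - order 5 (Charger): customer_id=NULL, no match -> kept with NULL
All 5 rows appear; 1 has NULL customer.

SQL:
SELECT a.product, b.name AS customer
FROM orders a
LEFT JOIN customers b ON a.customer_id = b.id

Result:
product    | customer
-----------+---------
Camera     | Mia     
Printer    | Julia   
Tablet     | Leo     
Headphones | Sam     
Charger    | NULL    


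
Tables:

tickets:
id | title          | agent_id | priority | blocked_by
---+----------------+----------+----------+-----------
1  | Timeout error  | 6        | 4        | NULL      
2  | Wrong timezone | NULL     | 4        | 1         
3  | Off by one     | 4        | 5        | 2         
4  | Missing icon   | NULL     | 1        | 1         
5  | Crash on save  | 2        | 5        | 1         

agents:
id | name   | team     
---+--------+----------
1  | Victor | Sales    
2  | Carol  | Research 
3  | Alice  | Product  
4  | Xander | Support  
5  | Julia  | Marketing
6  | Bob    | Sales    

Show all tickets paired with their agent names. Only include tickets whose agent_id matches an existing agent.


INNER JOIN keeps only tickets rows whose agent_id matches an id in agents. Walk through each ticket:
  - ticket 1 (Timeout error): agent_id=6 -> matches Bob
  - ticket 2 (Wrong timezone): agent_id=NULL, no match -> dropped
  - ticket 3 (Off by one): agent_id=4 -> matches Xander
  - ticket 4 (Missing icon): agent_id=NULL, no match -> dropped
  - ticket 5 (Crash on save): agent_id=2 -> matches Carol
So 2 of 5 rows are dropped.

SQL:
SELECT a.title, b.name AS agent
FROM tickets a
INNER JOIN agents b ON a.agent_id = b.id

Result:
title         | agent 
--------------+-------
Timeout error | Bob   
Off by one    | Xander
Crash on save | Carol 


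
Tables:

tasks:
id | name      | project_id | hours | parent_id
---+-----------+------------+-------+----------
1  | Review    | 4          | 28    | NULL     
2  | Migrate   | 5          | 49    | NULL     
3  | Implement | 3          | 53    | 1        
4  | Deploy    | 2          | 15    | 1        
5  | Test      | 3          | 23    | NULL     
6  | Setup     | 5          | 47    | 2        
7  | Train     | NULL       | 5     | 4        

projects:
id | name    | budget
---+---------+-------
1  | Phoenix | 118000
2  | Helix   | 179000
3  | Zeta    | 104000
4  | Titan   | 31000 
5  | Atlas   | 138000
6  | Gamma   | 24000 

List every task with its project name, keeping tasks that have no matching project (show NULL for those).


LEFT JOIN keeps every row from tasks (the left table); where project_id has no match in projects, the project columns become NULL. Walk through each task:
  - task 1 (Review): project_id=4 -> matches Titan
  - task 2 (Migrate): project_id=5 -> matches Atlas
  - task 3 (Implement): project_id=3 -> matches Zeta
  - task 4 (Deploy): project_id=2 -> matches Helix
  - task 5 (Test): project_id=3 -> matches Zeta
  - task 6 (Setup): project_id=5 -> matches Atlas
  - task 7 (Train): project_id=NULL, no match -> kept with NULL
All 7 rows appear; 1 has NULL project.

SQL:
SELECT a.name, b.name AS project
FROM tasks a
LEFT JOIN projects b ON a.project_id = b.id

Result:
name      | project
----------+--------
Review    | Titan  
Migrate   | Atlas  
Implement | Zeta   
Deploy    | Helix  
Test      | Zeta   
Setup     | Atlas  
Train     | NULL   


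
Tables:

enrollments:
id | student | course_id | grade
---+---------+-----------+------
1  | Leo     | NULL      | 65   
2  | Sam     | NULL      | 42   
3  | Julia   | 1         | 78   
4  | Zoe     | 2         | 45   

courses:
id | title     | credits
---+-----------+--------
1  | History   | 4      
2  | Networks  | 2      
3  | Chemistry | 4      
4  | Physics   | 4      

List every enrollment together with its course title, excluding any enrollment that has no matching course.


INNER JOIN keeps only enrollments rows whose course_id matches an id in courses. Walk through each enrollment:
  - enrollment 1 (Leo): course_id=NULL, no match -> dropped
  - enrollment 2 (Sam): course_id=NULL, no match -> dropped
  - enrollment 3 (Julia): course_id=1 -> matches History
  - enrollment 4 (Zoe): course_id=2 -> matches Networks
So 2 of 4 rows are dropped.

SQL:
SELECT a.student, b.title AS course
FROM enrollments a
INNER JOIN courses b ON a.course_id = b.id

Result:
student | course  
--------+---------
Julia   | History 
Zoe     | Networks


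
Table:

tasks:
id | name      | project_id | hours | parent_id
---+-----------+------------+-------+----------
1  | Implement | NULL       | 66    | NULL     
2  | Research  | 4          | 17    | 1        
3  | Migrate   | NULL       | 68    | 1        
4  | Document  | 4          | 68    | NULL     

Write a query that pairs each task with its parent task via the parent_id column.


This is a self-join: tasks is joined to a second copy of itself, matching each row's parent_id to another row's id. Use LEFT JOIN so rows with parent_id=NULL are kept.
  - task 1 (Implement): parent_id=NULL -> NULL
  - task 2 (Research): parent_id=1 -> Implement
  - task 3 (Migrate): parent_id=1 -> Implement
  - task 4 (Document): parent_id=NULL -> NULL

SQL:
SELECT a.name AS item, b.name AS parent
FROM tasks a
LEFT JOIN tasks b ON a.parent_id = b.id

Result:
item      | parent   
----------+----------
Implement | NULL     
Research  | Implement
Migrate   | Implement
Document  | NULL     


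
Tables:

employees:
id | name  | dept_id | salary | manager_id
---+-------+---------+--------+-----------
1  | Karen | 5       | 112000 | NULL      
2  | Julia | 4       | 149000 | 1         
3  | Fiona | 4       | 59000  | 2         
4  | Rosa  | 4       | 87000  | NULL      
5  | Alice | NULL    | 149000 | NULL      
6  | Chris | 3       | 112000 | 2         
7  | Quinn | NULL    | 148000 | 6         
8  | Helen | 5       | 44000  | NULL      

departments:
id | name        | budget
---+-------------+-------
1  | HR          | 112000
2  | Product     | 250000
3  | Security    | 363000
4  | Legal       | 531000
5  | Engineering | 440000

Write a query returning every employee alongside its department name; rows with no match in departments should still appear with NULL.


LEFT JOIN keeps every row from employees (the left table); where dept_id has no match in departments, the department columns become NULL. Walk through each employee:
  - employee 1 (Karen): dept_id=5 -> matches Engineering
  - employee 2 (Julia): dept_id=4 -> matches Legal
  - employee 3 (Fiona): dept_id=4 -> matches Legal
  - employee 4 (Rosa): dept_id=4 -> matches Legal
  - employee 5 (Alice): dept_id=NULL, no match -> kept with NULL
  - employee 6 (Chris): dept_id=3 -> matches Security
  - employee 7 (Quinn): dept_id=NULL, no match -> kept with NULL
  - employee 8 (Helen): dept_id=5 -> matches Engineering
All 8 rows appear; 2 have NULL department.

SQL:
SELECT a.name, b.name AS department
FROM employees a
LEFT JOIN departments b ON a.dept_id = b.id

Result:
name  | department 
------+------------
Karen | Engineering
Julia | Legal      
Fiona | Legal      
Rosa  | Legal      
Alice | NULL       
Chris | Security   
Quinn | NULL       
Helen | Engineering


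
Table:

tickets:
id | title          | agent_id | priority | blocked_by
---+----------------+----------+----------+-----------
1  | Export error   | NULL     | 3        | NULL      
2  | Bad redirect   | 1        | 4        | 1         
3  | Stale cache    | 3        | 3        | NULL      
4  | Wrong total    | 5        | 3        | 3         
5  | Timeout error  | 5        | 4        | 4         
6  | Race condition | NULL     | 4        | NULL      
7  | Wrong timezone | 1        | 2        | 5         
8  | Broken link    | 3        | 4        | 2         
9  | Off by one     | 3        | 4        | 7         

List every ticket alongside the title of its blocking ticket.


This is a self-join: tickets is joined to a second copy of itself, matching each row's blocked_by to another row's id. Use LEFT JOIN so rows with blocked_by=NULL are kept.
  - ticket 1 (Export error): blocked_by=NULL -> NULL
  - ticket 2 (Bad redirect): blocked_by=1 -> Export error
  - ticket 3 (Stale cache): blocked_by=NULL -> NULL
  - ticket 4 (Wrong total): blocked_by=3 -> Stale cache
  - ticket 5 (Timeout error): blocked_by=4 -> Wrong total
  - ticket 6 (Race condition): blocked_by=NULL -> NULL
  - ticket 7 (Wrong timezone): blocked_by=5 -> Timeout error
  - ticket 8 (Broken link): blocked_by=2 -> Bad redirect
  - ticket 9 (Off by one): blocked_by=7 -> Wrong timezone

SQL:
SELECT a.title AS item, b.title AS blocked_by
FROM tickets a
LEFT JOIN tickets b ON a.blocked_by = b.id

Result:
item           | blocked_by    
---------------+---------------
Export error   | NULL          
Bad redirect   | Export error  
Stale cache    | NULL          
Wrong total    | Stale cache   
Timeout error  | Wrong total   
Race condition | NULL          
Wrong timezone | Timeout error 
Broken link    | Bad redirect  
Off by one     | Wrong timezone


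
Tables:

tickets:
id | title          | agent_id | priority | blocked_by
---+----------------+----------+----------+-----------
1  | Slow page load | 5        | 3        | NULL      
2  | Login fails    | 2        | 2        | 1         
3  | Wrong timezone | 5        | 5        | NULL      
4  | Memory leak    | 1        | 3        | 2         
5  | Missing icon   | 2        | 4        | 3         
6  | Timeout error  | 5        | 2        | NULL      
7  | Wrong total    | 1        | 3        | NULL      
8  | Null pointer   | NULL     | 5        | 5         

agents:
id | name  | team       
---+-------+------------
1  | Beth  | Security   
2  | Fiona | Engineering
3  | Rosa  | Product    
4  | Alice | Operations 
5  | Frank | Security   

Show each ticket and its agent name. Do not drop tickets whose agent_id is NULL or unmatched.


LEFT JOIN keeps every row from tickets (the left table); where agent_id has no match in agents, the agent columns become NULL. Walk through each ticket:
  - ticket 1 (Slow page load): agent_id=5 -> matches Frank
  - ticket 2 (Login fails): agent_id=2 -> matches Fiona
  - ticket 3 (Wrong timezone): agent_id=5 -> matches Frank
  - ticket 4 (Memory leak): agent_id=1 -> matches Beth
  - ticket 5 (Missing icon): agent_id=2 -> matches Fiona
  - ticket 6 (Timeout error): agent_id=5 -> matches Frank
  - ticket 7 (Wrong total): agent_id=1 -> matches Beth
  - ticket 8 (Null pointer): agent_id=NULL, no match -> kept with NULL
All 8 rows appear; 1 has NULL agent.

SQL:
SELECT a.title, b.name AS agent
FROM tickets a
LEFT JOIN agents b ON a.agent_id = b.id

Result:
title          | agent
---------------+------
Slow page load | Frank
Login fails    | Fiona
Wrong timezone | Frank
Memory leak    | Beth 
Missing icon   | Fiona
Timeout error  | Frank
Wrong total    | Beth 
Null pointer   | NULL 


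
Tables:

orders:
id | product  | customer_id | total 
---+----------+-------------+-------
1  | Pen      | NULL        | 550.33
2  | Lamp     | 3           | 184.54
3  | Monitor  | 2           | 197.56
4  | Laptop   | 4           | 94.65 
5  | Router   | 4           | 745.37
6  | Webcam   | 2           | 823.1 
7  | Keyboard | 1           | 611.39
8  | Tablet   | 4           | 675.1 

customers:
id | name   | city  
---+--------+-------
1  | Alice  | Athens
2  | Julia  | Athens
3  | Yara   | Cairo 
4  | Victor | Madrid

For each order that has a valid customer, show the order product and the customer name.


INNER JOIN keeps only orders rows whose customer_id matches an id in customers. Walk through each order:
  - order 1 (Pen): customer_id=NULL, no match -> dropped
  - order 2 (Lamp): customer_id=3 -> matches Yara
  - order 3 (Monitor): customer_id=2 -> matches Julia
  - order 4 (Laptop): customer_id=4 -> matches Victor
  - order 5 (Router): customer_id=4 -> matches Victor
  - order 6 (Webcam): customer_id=2 -> matches Julia
  - order 7 (Keyboard): customer_id=1 -> matches Alice
  - order 8 (Tablet): customer_id=4 -> matches Victor
So 1 of 8 rows is dropped.

SQL:
SELECT a.product, b.name AS customer
FROM orders a
INNER JOIN customers b ON a.customer_id = b.id

Result:
product  | customer
---------+---------
Lamp     | Yara    
Monitor  | Julia   
Laptop   | Victor  
Router   | Victor  
Webcam   | Julia   
Keyboard | Alice   
Tablet   | Victor  


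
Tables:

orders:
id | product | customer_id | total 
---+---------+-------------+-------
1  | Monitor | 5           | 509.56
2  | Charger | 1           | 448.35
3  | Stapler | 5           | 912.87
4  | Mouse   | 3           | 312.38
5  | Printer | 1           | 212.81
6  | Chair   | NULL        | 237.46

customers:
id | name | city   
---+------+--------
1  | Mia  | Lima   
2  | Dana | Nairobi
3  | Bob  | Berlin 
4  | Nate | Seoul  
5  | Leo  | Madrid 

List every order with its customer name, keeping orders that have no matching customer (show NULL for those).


LEFT JOIN keeps every row from orders (the left table); where customer_id has no match in customers, the customer columns become NULL. Walk through each order:
  - order 1 (Monitor): customer_id=5 -> matches Leo
  - order 2 (Charger): customer_id=1 -> matches Mia
  - order 3 (Stapler): customer_id=5 -> matches Leo
  - order 4 (Mouse): customer_id=3 -> matches Bob
  - order 5 (Printer): customer_id=1 -> matches Mia
  - order 6 (Chair): customer_id=NULL, no match -> kept with NULL
All 6 rows appear; 1 has NULL customer.

SQL:
SELECT a.product, b.name AS customer
FROM orders a
LEFT JOIN customers b ON a.customer_id = b.id

Result:
product | customer
--------+---------
Monitor | Leo     
Charger | Mia     
Stapler | Leo     
Mouse   | Bob     
Printer | Mia     
Chair   | NULL    


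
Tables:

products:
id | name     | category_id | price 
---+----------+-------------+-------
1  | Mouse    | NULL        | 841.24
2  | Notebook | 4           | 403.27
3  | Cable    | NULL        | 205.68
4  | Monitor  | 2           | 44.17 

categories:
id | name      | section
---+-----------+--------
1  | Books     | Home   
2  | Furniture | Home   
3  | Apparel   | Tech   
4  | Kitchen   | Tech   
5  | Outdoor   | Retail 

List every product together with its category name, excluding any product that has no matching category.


INNER JOIN keeps only products rows whose category_id matches an id in categories. Walk through each product:
  - product 1 (Mouse): category_id=NULL, no match -> dropped
  - product 2 (Notebook): category_id=4 -> matches Kitchen
  - product 3 (Cable): category_id=NULL, no match -> dropped
  - product 4 (Monitor): category_id=2 -> matches Furniture
So 2 of 4 rows are dropped.

SQL:
SELECT a.name, b.name AS category
FROM products a
INNER JOIN categories b ON a.category_id = b.id

Result:
name     | category 
---------+----------
Notebook | Kitchen  
Monitor  | Furniture


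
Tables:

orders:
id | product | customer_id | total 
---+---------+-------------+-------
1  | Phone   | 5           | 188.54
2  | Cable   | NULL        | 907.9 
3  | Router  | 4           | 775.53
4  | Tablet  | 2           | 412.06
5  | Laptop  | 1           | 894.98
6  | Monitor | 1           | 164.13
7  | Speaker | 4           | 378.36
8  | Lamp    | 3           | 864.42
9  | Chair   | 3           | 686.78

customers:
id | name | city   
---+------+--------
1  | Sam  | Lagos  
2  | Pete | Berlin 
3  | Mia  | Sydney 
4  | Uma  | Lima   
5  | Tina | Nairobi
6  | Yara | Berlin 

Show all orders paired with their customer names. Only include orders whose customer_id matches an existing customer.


INNER JOIN keeps only orders rows whose customer_id matches an id in customers. Walk through each order:
  - order 1 (Phone): customer_id=5 -> matches Tina
  - order 2 (Cable): customer_id=NULL, no match -> dropped
  - order 3 (Router): customer_id=4 -> matches Uma
  - order 4 (Tablet): customer_id=2 -> matches Pete
  - order 5 (Laptop): customer_id=1 -> matches Sam
  - order 6 (Monitor): customer_id=1 -> matches Sam
  - order 7 (Speaker): customer_id=4 -> matches Uma
  - order 8 (Lamp): customer_id=3 -> matches Mia
  - order 9 (Chair): customer_id=3 -> matches Mia
So 1 of 9 rows is dropped.

SQL:
SELECT a.product, b.name AS customer
FROM orders a
INNER JOIN customers b ON a.customer_id = b.id

Result:
product | customer
--------+---------
Phone   | Tina    
Router  | Uma     
Tablet  | Pete    
Laptop  | Sam     
Monitor | Sam     
Speaker | Uma     
Lamp    | Mia     
Chair   | Mia     


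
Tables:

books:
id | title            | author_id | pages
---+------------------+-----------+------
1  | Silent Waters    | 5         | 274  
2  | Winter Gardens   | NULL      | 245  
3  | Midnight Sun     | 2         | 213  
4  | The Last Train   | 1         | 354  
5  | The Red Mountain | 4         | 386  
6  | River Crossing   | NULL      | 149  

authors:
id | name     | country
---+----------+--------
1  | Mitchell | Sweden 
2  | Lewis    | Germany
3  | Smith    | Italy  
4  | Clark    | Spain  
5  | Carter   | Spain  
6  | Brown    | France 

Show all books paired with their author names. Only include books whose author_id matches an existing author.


INNER JOIN keeps only books rows whose author_id matches an id in authors. Walk through each book:
  - book 1 (Silent Waters): author_id=5 -> matches Carter
  - book 2 (Winter Gardens): author_id=NULL, no match -> dropped
  - book 3 (Midnight Sun): author_id=2 -> matches Lewis
  - book 4 (The Last Train): author_id=1 -> matches Mitchell
  - book 5 (The Red Mountain): author_id=4 -> matches Clark
  - book 6 (River Crossing): author_id=NULL, no match -> dropped
So 2 of 6 rows are dropped.

SQL:
SELECT a.title, b.name AS author
FROM books a
INNER JOIN authors b ON a.author_id = b.id

Result:
title            | author  
-----------------+---------
Silent Waters    | Carter  
Midnight Sun     | Lewis   
The Last Train   | Mitchell
The Red Mountain | Clark   


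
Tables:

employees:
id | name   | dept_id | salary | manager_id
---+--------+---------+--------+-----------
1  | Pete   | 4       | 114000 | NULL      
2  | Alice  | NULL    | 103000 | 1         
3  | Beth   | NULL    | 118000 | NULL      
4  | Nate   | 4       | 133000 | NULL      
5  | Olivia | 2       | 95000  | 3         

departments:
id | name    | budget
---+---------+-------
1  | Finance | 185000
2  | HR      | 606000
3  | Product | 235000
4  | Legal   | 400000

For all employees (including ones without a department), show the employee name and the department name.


LEFT JOIN keeps every row from employees (the left table); where dept_id has no match in departments, the department columns become NULL. Walk through each employee:
  - employee 1 (Pete): dept_id=4 -> matches Legal
  - employee 2 (Alice): dept_id=NULL, no match -> kept with NULL
  - employee 3 (Beth): dept_id=NULL, no match -> kept with NULL
  - employee 4 (Nate): dept_id=4 -> matches Legal
  - employee 5 (Olivia): dept_id=2 -> matches HR
All 5 rows appear; 2 have NULL department.

SQL:
SELECT a.name, b.name AS department
FROM employees a
LEFT JOIN departments b ON a.dept_id = b.id

Result:
name   | department
-------+-----------
Pete   | Legal     
Alice  | NULL      
Beth   | NULL      
Nate   | Legal     
Olivia | HR        


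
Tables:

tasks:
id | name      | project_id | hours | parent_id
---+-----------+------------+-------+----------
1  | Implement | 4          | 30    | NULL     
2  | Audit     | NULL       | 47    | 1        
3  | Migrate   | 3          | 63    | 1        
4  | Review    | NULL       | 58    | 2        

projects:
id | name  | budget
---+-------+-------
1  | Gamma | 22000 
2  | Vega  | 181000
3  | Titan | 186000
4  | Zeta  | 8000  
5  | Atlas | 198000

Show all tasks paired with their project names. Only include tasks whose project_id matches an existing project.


INNER JOIN keeps only tasks rows whose project_id matches an id in projects. Walk through each task:
  - task 1 (Implement): project_id=4 -> matches Zeta
  - task 2 (Audit): project_id=NULL, no match -> dropped
  - task 3 (Migrate): project_id=3 -> matches Titan
  - task 4 (Review): project_id=NULL, no match -> dropped
So 2 of 4 rows are dropped.

SQL:
SELECT a.name, b.name AS project
FROM tasks a
INNER JOIN projects b ON a.project_id = b.id

Result:
name      | project
----------+--------
Implement | Zeta   
Migrate   | Titan  


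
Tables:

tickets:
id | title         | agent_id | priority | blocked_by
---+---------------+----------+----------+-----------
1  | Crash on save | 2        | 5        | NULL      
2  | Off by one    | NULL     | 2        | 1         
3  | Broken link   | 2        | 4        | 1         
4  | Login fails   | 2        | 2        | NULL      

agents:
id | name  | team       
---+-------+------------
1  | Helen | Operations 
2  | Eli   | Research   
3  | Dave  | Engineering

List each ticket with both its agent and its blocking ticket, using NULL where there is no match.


Two LEFT JOINs from the same base table tickets: one to agents via agent_id, one to tickets itself via blocked_by. Both are LEFT so every ticket is preserved.
Match against agents:
  - ticket 1 (Crash on save): agent_id=2 -> matches Eli
  - ticket 2 (Off by one): agent_id=NULL, no match -> kept with NULL
  - ticket 3 (Broken link): agent_id=2 -> matches Eli
  - ticket 4 (Login fails): agent_id=2 -> matches Eli
Match against tickets (self):
  - ticket 1 (Crash on save): blocked_by=NULL -> NULL
  - ticket 2 (Off by one): blocked_by=1 -> Crash on save
  - ticket 3 (Broken link): blocked_by=1 -> Crash on save
  - ticket 4 (Login fails): blocked_by=NULL -> NULL

SQL:
SELECT a.title, b.name AS agent, c.title AS blocked_by
FROM tickets a
LEFT JOIN agents b ON a.agent_id = b.id
LEFT JOIN tickets c ON a.blocked_by = c.id

Result:
title         | agent | blocked_by   
--------------+-------+--------------
Crash on save | Eli   | NULL         
Off by one    | NULL  | Crash on save
Broken link   | Eli   | Crash on save
Login fails   | Eli   | NULL         


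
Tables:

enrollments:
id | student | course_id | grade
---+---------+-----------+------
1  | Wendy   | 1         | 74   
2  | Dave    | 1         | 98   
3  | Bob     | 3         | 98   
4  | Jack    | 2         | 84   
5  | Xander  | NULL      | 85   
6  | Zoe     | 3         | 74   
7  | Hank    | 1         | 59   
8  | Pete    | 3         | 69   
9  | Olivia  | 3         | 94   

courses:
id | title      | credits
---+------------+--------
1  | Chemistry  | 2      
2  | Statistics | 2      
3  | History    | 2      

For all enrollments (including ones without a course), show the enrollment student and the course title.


LEFT JOIN keeps every row from enrollments (the left table); where course_id has no match in courses, the course columns become NULL. Walk through each enrollment:
  - enrollment 1 (Wendy): course_id=1 -> matches Chemistry
  - enrollment 2 (Dave): course_id=1 -> matches Chemistry
  - enrollment 3 (Bob): course_id=3 -> matches History
  - enrollment 4 (Jack): course_id=2 -> matches Statistics
  - enrollment 5 (Xander): course_id=NULL, no match -> kept with NULL
  - enrollment 6 (Zoe): course_id=3 -> matches History
  - enrollment 7 (Hank): course_id=1 -> matches Chemistry
  - enrollment 8 (Pete): course_id=3 -> matches History
  - enrollment 9 (Olivia): course_id=3 -> matches History
All 9 rows appear; 1 has NULL course.

SQL:
SELECT a.student, b.title AS course
FROM enrollments a
LEFT JOIN courses b ON a.course_id = b.id

Result:
student | course    
--------+-----------
Wendy   | Chemistry 
Dave    | Chemistry 
Bob     | History   
Jack    | Statistics
Xander  | NULL      
Zoe     | History   
Hank    | Chemistry 
Pete    | History   
Olivia  | History   
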